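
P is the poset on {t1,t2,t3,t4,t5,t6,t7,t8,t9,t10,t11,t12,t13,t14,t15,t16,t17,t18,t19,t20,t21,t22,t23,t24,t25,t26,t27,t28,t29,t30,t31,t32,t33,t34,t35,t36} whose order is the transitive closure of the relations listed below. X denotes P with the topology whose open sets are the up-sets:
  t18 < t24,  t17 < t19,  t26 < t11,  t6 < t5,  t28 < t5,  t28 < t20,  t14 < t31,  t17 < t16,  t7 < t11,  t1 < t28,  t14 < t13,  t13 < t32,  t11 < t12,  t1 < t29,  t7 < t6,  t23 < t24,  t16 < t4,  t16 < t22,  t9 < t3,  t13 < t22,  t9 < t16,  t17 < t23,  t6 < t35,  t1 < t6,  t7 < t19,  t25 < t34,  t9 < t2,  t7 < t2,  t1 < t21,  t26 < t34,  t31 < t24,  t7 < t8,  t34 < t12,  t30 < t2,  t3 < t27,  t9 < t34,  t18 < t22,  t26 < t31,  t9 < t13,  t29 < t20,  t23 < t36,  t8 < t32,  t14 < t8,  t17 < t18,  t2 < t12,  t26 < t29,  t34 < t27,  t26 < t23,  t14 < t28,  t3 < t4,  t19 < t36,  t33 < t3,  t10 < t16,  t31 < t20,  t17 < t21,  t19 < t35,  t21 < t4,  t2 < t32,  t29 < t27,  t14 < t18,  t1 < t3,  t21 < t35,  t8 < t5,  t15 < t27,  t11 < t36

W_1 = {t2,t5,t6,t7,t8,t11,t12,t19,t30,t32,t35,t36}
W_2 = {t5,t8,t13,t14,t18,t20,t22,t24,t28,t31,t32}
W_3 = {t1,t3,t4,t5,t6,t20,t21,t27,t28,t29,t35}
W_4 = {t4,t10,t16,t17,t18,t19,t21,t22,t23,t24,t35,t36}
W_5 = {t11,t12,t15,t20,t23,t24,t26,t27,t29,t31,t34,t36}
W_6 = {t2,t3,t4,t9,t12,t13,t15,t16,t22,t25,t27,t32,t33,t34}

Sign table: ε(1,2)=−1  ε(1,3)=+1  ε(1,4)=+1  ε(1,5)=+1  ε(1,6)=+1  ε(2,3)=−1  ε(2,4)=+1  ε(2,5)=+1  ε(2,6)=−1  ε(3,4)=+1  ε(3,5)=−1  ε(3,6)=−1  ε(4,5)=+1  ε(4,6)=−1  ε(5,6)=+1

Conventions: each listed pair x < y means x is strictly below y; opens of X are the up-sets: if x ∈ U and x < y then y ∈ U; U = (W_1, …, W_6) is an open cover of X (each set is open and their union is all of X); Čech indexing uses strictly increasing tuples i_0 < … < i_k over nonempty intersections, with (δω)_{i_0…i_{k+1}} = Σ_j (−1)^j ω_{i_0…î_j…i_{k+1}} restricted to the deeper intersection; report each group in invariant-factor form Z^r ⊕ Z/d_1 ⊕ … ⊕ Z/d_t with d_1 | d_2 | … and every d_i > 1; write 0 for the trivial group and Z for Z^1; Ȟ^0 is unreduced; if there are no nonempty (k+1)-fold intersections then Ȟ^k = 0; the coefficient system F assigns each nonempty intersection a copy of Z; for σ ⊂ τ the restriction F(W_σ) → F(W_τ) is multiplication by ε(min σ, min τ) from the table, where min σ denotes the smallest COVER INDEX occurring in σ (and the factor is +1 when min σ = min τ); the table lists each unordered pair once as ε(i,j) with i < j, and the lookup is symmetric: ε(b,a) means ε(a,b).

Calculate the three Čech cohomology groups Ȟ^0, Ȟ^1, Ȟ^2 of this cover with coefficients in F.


nerve of the cover:
  W12={t5,t8,t32} W13={t5,t6,t35} W14={t19,t35,t36} W15={t11,t12,t36} W16={t2,t12,t32} W23={t5,t20,t28} W24={t18,t22,t24} W25={t20,t24,t31} W26={t13,t22,t32} W34={t4,t21,t35} W35={t20,t27,t29} W36={t3,t4,t27} W45={t23,t24,t36} W46={t4,t16,t22} W56={t12,t15,t27,t34}
  W123={t5} W126={t32} W134={t35} W145={t36} W156={t12} W235={t20} W245={t24} W246={t22} W346={t4} W356={t27}
C dims 6,15,10; δ0: rk 6, SNF 1^5·2; δ1: rk 9, SNF 1^9
Ȟ^0 = (6 − 6) − 0 = 0, so Ȟ^0 ≅ 0
Ȟ^1 = (15 − 9) − 6 = 0 plus torsion [2], so Ȟ^1 ≅ Z/2
Ȟ^2 = (10 − 0) − 9 = 1, so Ȟ^2 ≅ Z

Ȟ^0 ≅ 0; Ȟ^1 ≅ Z/2; Ȟ^2 ≅ Z


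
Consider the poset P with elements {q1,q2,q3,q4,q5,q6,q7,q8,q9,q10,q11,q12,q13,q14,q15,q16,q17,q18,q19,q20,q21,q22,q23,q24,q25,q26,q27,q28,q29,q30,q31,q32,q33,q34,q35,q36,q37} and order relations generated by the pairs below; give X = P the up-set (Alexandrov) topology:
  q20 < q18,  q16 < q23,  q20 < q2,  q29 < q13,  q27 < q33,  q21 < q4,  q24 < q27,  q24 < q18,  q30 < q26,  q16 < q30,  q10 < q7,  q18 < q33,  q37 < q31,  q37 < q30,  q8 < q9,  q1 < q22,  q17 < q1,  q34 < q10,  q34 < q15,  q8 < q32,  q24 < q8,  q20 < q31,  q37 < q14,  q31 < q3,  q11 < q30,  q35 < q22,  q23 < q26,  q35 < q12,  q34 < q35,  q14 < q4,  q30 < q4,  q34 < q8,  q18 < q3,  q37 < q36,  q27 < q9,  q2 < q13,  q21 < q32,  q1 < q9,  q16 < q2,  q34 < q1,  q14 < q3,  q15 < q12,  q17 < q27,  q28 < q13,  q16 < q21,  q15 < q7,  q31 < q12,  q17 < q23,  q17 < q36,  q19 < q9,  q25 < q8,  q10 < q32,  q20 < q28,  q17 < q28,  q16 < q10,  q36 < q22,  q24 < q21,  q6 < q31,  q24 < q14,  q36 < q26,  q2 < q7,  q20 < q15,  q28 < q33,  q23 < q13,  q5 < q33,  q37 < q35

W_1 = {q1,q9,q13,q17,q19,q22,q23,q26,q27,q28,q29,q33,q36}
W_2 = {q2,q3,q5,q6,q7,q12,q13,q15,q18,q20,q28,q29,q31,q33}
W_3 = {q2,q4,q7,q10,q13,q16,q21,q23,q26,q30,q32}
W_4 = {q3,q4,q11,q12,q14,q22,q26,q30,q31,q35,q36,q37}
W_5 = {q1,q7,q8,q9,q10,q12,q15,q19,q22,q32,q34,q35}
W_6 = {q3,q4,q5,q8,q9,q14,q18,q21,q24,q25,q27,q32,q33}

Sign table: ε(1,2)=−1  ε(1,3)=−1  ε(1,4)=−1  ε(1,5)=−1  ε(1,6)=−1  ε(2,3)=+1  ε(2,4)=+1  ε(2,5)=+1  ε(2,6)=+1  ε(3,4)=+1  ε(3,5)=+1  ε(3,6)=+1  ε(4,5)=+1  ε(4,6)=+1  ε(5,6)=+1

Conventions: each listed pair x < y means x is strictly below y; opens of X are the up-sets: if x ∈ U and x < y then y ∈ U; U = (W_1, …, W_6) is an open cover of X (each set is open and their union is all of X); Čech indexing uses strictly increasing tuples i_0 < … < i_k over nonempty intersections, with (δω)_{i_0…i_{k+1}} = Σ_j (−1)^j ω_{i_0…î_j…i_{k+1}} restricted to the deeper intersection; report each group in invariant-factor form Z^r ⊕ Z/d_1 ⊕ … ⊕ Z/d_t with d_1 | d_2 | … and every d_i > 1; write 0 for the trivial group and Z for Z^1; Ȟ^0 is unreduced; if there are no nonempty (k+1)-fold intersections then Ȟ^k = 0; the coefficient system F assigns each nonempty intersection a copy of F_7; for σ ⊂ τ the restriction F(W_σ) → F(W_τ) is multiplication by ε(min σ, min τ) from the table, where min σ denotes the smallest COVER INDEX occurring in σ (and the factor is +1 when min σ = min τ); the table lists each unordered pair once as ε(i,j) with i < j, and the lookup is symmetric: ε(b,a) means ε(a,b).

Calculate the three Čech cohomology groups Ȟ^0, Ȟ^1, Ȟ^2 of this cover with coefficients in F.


Ȟ^0 = Z/7; Ȟ^1 = 0; Ȟ^2 = 0

nerve of the cover:
  W12={q13,q28,q29,q33} W13={q13,q23,q26} W14={q22,q26,q36} W15={q1,q9,q19,q22} W16={q9,q27,q33} W23={q2,q7,q13} W24={q3,q12,q31} W25={q7,q12,q15} W26={q3,q5,q18,q33} W34={q4,q26,q30} W35={q7,q10,q32} W36={q4,q21,q32} W45={q12,q22,q35} W46={q3,q4,q14} W56={q8,q9,q32}
  W123={q13} W126={q33} W134={q26} W145={q22} W156={q9} W235={q7} W245={q12} W246={q3} W346={q4} W356={q32}
C dims 6,15,10; δ0: rk_F7 5; δ1: rk_F7 10
Ȟ^0 = (6 − 5) − 0 = 1, so Ȟ^0 ≅ Z/7
Ȟ^1 = (15 − 10) − 5 = 0, so Ȟ^1 ≅ 0
Ȟ^2 = (10 − 0) − 10 = 0, so Ȟ^2 ≅ 0


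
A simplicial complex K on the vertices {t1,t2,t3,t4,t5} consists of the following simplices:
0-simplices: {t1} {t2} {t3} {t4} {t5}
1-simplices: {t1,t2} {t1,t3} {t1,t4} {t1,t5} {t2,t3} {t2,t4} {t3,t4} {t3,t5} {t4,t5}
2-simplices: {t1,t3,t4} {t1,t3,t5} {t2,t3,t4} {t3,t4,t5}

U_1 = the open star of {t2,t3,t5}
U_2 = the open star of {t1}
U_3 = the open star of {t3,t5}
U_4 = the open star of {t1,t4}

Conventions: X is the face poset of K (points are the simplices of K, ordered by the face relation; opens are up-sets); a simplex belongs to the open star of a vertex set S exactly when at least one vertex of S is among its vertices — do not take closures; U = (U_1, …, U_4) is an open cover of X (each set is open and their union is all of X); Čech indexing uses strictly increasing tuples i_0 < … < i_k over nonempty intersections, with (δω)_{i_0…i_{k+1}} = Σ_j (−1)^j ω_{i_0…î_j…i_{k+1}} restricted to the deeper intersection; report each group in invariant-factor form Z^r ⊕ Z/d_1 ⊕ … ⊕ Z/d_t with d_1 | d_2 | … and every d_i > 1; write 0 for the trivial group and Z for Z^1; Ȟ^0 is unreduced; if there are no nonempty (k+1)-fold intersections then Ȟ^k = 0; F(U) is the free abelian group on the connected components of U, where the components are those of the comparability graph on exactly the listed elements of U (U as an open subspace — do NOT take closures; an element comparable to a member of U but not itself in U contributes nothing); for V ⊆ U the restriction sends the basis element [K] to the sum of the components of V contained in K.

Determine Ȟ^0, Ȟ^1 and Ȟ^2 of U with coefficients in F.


Ȟ^0(U;F) ≅ Z,  Ȟ^1(U;F) ≅ Z,  Ȟ^2(U;F) ≅ 0

nerve simplices:
  U1={{t2},{t3},{t5},{t1,t2},{t1,t3},{t1,t5},{t2,t3},{t2,t4},{t3,t4},{t3,t5},{t4,t5},{t1,t3,t4},{t1,t3,t5},{t2,t3,t4},{t3,t4,t5}} U2={{t1},{t1,t2},{t1,t3},{t1,t4},{t1,t5},{t1,t3,t4},{t1,t3,t5}} U3={{t3},{t5},{t1,t3},{t1,t5},{t2,t3},{t3,t4},{t3,t5},{t4,t5},{t1,t3,t4},{t1,t3,t5},{t2,t3,t4},{t3,t4,t5}} U4={{t1},{t4},{t1,t2},{t1,t3},{t1,t4},{t1,t5},{t2,t4},{t3,t4},{t4,t5},{t1,t3,t4},{t1,t3,t5},{t2,t3,t4},{t3,t4,t5}}
  U12={{t1,t2},{t1,t3},{t1,t5},{t1,t3,t4},{t1,t3,t5}} U13={{t3},{t5},{t1,t3},{t1,t5},{t2,t3},{t3,t4},{t3,t5},{t4,t5},{t1,t3,t4},{t1,t3,t5},{t2,t3,t4},{t3,t4,t5}} U14={{t1,t2},{t1,t3},{t1,t5},{t2,t4},{t3,t4},{t4,t5},{t1,t3,t4},{t1,t3,t5},{t2,t3,t4},{t3,t4,t5}} U23={{t1,t3},{t1,t5},{t1,t3,t4},{t1,t3,t5}} U24={{t1},{t1,t2},{t1,t3},{t1,t4},{t1,t5},{t1,t3,t4},{t1,t3,t5}} U34={{t1,t3},{t1,t5},{t3,t4},{t4,t5},{t1,t3,t4},{t1,t3,t5},{t2,t3,t4},{t3,t4,t5}}
  U123={{t1,t3},{t1,t5},{t1,t3,t4},{t1,t3,t5}} U124={{t1,t2},{t1,t3},{t1,t5},{t1,t3,t4},{t1,t3,t5}} U134={{t1,t3},{t1,t5},{t3,t4},{t4,t5},{t1,t3,t4},{t1,t3,t5},{t2,t3,t4},{t3,t4,t5}} U234={{t1,t3},{t1,t5},{t1,t3,t4},{t1,t3,t5}}
  U1234={{t1,t3},{t1,t5},{t1,t3,t4},{t1,t3,t5}}
components per intersection:
  U1: {{t2},{t3},{t5},{t1,t2},{t1,t3},{t1,t5},{t2,t3},{t2,t4},{t3,t4},{t3,t5},{t4,t5},{t1,t3,t4},{t1,t3,t5},{t2,t3,t4},{t3,t4,t5}}
  U2: {{t1},{t1,t2},{t1,t3},{t1,t4},{t1,t5},{t1,t3,t4},{t1,t3,t5}}
  U3: {{t3},{t5},{t1,t3},{t1,t5},{t2,t3},{t3,t4},{t3,t5},{t4,t5},{t1,t3,t4},{t1,t3,t5},{t2,t3,t4},{t3,t4,t5}}
  U4: {{t1},{t4},{t1,t2},{t1,t3},{t1,t4},{t1,t5},{t2,t4},{t3,t4},{t4,t5},{t1,t3,t4},{t1,t3,t5},{t2,t3,t4},{t3,t4,t5}}
  U12: {{t1,t2}} {{t1,t3},{t1,t5},{t1,t3,t4},{t1,t3,t5}}
  U13: {{t3},{t5},{t1,t3},{t1,t5},{t2,t3},{t3,t4},{t3,t5},{t4,t5},{t1,t3,t4},{t1,t3,t5},{t2,t3,t4},{t3,t4,t5}}
  U14: {{t1,t2}} {{t1,t3},{t1,t5},{t2,t4},{t3,t4},{t4,t5},{t1,t3,t4},{t1,t3,t5},{t2,t3,t4},{t3,t4,t5}}
  U23: {{t1,t3},{t1,t5},{t1,t3,t4},{t1,t3,t5}}
  U24: {{t1},{t1,t2},{t1,t3},{t1,t4},{t1,t5},{t1,t3,t4},{t1,t3,t5}}
  U34: {{t1,t3},{t1,t5},{t3,t4},{t4,t5},{t1,t3,t4},{t1,t3,t5},{t2,t3,t4},{t3,t4,t5}}
  U123: {{t1,t3},{t1,t5},{t1,t3,t4},{t1,t3,t5}}
  U124: {{t1,t2}} {{t1,t3},{t1,t5},{t1,t3,t4},{t1,t3,t5}}
  U134: {{t1,t3},{t1,t5},{t3,t4},{t4,t5},{t1,t3,t4},{t1,t3,t5},{t2,t3,t4},{t3,t4,t5}}
  U234: {{t1,t3},{t1,t5},{t1,t3,t4},{t1,t3,t5}}
  U1234: {{t1,t3},{t1,t5},{t1,t3,t4},{t1,t3,t5}}
C dims 4,8,5,1; δ0: rk 3, SNF 1^3; δ1: rk 4, SNF 1^4; δ2: rk 1, SNF 1^1
degree 0: 4−3−0 = 1 → Ȟ^0 ≅ Z
degree 1: 8−4−3 = 1 → Ȟ^1 ≅ Z
degree 2: 5−1−4 = 0 → Ȟ^2 ≅ 0


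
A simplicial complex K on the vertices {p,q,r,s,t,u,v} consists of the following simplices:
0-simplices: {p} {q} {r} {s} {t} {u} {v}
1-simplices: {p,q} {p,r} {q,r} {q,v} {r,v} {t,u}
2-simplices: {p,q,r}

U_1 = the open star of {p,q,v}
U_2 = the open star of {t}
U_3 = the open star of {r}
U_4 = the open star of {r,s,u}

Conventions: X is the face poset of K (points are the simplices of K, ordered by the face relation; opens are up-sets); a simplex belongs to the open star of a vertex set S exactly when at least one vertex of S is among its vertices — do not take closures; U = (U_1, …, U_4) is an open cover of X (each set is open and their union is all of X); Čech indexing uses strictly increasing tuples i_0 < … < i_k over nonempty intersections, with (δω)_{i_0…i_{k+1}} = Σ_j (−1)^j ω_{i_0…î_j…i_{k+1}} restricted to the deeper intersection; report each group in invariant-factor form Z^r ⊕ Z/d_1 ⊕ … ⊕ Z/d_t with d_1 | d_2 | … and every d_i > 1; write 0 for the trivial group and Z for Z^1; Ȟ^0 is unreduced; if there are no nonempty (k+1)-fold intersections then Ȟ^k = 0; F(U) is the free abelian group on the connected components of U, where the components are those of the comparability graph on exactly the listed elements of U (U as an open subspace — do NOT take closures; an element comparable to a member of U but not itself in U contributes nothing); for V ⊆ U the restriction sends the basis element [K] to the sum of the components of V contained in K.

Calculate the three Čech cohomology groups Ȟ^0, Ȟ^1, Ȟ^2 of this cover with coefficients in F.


nerve of the cover:
  U1={{p},{q},{v},{p,q},{p,r},{q,r},{q,v},{r,v},{p,q,r}} U2={{t},{t,u}} U3={{r},{p,r},{q,r},{r,v},{p,q,r}} U4={{r},{s},{u},{p,r},{q,r},{r,v},{t,u},{p,q,r}}
  U13={{p,r},{q,r},{r,v},{p,q,r}} U14={{p,r},{q,r},{r,v},{p,q,r}} U24={{t,u}} U34={{r},{p,r},{q,r},{r,v},{p,q,r}}
  U134={{p,r},{q,r},{r,v},{p,q,r}}
components per intersection:
  U1: {{p},{q},{v},{p,q},{p,r},{q,r},{q,v},{r,v},{p,q,r}}
  U2: {{t},{t,u}}
  U3: {{r},{p,r},{q,r},{r,v},{p,q,r}}
  U4: {{r},{p,r},{q,r},{r,v},{p,q,r}} {{s}} {{u},{t,u}}
  U13: {{p,r},{q,r},{p,q,r}} {{r,v}}
  U14: {{p,r},{q,r},{p,q,r}} {{r,v}}
  U24: {{t,u}}
  U34: {{r},{p,r},{q,r},{r,v},{p,q,r}}
  U134: {{p,r},{q,r},{p,q,r}} {{r,v}}
C dims 6,6,2; δ0: rk 3, SNF 1^3; δ1: rk 2, SNF 1^2
Ȟ^0 = (6 − 3) − 0 = 3, so Ȟ^0 ≅ Z^3
Ȟ^1 = (6 − 2) − 3 = 1, so Ȟ^1 ≅ Z
Ȟ^2 = (2 − 0) − 2 = 0, so Ȟ^2 ≅ 0

Ȟ^0 ≅ Z^3,  Ȟ^1 ≅ Z,  Ȟ^2 ≅ 0


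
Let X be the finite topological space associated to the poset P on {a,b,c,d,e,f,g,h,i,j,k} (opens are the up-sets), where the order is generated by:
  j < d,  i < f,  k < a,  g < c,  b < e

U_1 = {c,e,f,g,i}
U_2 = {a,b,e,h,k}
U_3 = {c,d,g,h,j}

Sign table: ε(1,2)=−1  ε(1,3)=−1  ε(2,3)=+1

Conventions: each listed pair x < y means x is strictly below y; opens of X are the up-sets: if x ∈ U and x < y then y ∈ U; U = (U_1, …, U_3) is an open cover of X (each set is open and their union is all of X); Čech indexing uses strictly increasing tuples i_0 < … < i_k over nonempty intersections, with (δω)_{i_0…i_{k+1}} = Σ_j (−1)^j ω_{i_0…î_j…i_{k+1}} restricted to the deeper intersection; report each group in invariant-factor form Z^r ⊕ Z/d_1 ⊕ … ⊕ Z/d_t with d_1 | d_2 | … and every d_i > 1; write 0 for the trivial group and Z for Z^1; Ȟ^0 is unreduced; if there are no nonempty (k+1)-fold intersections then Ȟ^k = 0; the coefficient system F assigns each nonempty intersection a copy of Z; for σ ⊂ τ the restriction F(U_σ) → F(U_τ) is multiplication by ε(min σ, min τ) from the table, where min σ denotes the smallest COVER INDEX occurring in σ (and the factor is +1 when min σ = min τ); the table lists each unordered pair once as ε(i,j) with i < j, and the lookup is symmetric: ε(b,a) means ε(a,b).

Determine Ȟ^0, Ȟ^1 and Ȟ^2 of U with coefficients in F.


Ȟ^0(U;F) ≅ Z; Ȟ^1(U;F) ≅ Z; Ȟ^2(U;F) ≅ 0

intersection data:
  U12={e} U13={c,g} U23={h}
C dims 3,3; δ0: rk 2, SNF 1^2
Ȟ^0 = (3 − 2) − 0 = 1, so Ȟ^0 ≅ Z
Ȟ^1 = (3 − 0) − 2 = 1, so Ȟ^1 ≅ Z
Ȟ^2 = (0 − 0) − 0 = 0, so Ȟ^2 ≅ 0


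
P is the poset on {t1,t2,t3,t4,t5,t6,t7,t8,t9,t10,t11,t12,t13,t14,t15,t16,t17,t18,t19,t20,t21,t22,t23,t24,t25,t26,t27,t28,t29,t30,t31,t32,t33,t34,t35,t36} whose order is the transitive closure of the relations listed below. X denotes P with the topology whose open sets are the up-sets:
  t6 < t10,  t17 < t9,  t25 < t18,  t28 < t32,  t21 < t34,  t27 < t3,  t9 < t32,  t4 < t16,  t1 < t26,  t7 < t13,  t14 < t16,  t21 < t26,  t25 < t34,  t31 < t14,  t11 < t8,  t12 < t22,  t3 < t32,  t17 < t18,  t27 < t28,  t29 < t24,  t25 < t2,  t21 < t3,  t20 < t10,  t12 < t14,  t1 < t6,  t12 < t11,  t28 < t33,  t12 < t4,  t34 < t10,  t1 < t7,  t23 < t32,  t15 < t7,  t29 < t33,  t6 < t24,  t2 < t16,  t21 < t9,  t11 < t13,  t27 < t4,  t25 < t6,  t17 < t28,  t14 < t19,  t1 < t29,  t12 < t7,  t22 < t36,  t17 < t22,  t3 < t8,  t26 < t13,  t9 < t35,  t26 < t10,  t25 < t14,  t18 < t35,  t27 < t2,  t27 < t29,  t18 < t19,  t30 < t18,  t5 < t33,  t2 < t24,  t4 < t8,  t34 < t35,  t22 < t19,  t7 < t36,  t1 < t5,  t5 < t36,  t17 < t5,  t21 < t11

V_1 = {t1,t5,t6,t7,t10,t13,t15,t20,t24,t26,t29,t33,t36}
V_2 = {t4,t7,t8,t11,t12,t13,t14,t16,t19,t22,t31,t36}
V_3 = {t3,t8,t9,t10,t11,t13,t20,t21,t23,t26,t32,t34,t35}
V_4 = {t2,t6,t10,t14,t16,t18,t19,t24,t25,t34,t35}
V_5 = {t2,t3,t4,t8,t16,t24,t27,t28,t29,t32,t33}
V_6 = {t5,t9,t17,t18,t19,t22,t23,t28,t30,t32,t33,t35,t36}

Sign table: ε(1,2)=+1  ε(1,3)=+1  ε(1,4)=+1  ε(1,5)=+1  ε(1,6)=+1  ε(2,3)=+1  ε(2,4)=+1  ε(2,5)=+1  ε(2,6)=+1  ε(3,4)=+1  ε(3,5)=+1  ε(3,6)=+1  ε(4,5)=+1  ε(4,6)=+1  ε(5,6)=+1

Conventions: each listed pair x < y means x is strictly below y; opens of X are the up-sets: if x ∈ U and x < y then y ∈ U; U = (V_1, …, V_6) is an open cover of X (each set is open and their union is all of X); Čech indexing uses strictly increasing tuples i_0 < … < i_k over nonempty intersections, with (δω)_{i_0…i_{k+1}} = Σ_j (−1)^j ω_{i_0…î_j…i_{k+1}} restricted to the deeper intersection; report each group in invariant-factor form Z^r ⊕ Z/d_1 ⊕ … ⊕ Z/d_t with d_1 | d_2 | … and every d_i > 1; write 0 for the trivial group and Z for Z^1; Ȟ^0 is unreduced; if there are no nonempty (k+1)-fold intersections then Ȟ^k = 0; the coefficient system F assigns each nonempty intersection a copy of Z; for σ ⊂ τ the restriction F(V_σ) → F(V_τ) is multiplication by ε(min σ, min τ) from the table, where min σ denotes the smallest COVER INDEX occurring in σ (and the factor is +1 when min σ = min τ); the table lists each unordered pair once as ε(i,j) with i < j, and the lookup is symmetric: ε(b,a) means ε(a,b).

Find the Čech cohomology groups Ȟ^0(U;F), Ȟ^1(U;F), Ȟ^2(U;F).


Ȟ^0(U;F) ≅ Z,  Ȟ^1(U;F) ≅ 0,  Ȟ^2(U;F) ≅ Z/2

nonempty intersections:
  V12={t7,t13,t36} V13={t10,t13,t20,t26} V14={t6,t10,t24} V15={t24,t29,t33} V16={t5,t33,t36} V23={t8,t11,t13} V24={t14,t16,t19} V25={t4,t8,t16} V26={t19,t22,t36} V34={t10,t34,t35} V35={t3,t8,t32} V36={t9,t23,t32,t35} V45={t2,t16,t24} V46={t18,t19,t35} V56={t28,t32,t33}
  V123={t13} V126={t36} V134={t10} V145={t24} V156={t33} V235={t8} V245={t16} V246={t19} V346={t35} V356={t32}
C dims 6,15,10; δ0: rk 5, SNF 1^5; δ1: rk 10, SNF 1^9·2
Ȟ^0: (6−5)−0=1 ⇒ Z
Ȟ^1: (15−10)−5=0 ⇒ 0
Ȟ^2: (10−0)−10=0 plus torsion [2] ⇒ Z/2


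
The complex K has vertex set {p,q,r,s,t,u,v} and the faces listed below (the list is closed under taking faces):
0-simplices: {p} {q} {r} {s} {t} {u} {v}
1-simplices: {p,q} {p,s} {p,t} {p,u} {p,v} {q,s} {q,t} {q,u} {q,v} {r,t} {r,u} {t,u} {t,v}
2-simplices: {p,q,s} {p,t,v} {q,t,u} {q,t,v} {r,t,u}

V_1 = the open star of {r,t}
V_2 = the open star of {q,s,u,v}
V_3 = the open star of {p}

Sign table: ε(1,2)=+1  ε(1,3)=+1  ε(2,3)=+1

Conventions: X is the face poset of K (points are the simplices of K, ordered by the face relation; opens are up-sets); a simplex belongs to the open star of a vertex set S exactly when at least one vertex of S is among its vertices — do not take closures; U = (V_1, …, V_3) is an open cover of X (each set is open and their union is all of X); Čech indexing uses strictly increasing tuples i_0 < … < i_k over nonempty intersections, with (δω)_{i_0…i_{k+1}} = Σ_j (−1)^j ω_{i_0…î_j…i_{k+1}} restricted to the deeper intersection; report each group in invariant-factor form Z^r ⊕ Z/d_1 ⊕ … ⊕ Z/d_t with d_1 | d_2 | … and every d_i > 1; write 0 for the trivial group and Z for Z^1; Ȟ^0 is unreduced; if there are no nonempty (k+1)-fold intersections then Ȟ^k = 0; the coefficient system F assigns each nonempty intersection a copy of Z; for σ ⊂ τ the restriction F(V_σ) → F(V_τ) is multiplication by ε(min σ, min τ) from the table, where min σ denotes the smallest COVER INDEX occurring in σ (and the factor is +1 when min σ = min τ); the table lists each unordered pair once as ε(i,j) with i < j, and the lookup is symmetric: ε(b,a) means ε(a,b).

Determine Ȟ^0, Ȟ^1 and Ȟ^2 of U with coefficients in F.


nonempty overlaps:
  V1={{r},{t},{p,t},{q,t},{r,t},{r,u},{t,u},{t,v},{p,t,v},{q,t,u},{q,t,v},{r,t,u}} V2={{q},{s},{u},{v},{p,q},{p,s},{p,u},{p,v},{q,s},{q,t},{q,u},{q,v},{r,u},{t,u},{t,v},{p,q,s},{p,t,v},{q,t,u},{q,t,v},{r,t,u}} V3={{p},{p,q},{p,s},{p,t},{p,u},{p,v},{p,q,s},{p,t,v}}
  V12={{q,t},{r,u},{t,u},{t,v},{p,t,v},{q,t,u},{q,t,v},{r,t,u}} V13={{p,t},{p,t,v}} V23={{p,q},{p,s},{p,u},{p,v},{p,q,s},{p,t,v}}
  V123={{p,t,v}}
C dims 3,3,1; δ0: rk 2, SNF 1^2; δ1: rk 1, SNF 1^1
degree 0: 3−2−0 = 1 → Ȟ^0 ≅ Z
degree 1: 3−1−2 = 0 → Ȟ^1 ≅ 0
degree 2: 1−0−1 = 0 → Ȟ^2 ≅ 0

Ȟ^0(U;F) ≅ Z,  Ȟ^1(U;F) ≅ 0,  Ȟ^2(U;F) ≅ 0


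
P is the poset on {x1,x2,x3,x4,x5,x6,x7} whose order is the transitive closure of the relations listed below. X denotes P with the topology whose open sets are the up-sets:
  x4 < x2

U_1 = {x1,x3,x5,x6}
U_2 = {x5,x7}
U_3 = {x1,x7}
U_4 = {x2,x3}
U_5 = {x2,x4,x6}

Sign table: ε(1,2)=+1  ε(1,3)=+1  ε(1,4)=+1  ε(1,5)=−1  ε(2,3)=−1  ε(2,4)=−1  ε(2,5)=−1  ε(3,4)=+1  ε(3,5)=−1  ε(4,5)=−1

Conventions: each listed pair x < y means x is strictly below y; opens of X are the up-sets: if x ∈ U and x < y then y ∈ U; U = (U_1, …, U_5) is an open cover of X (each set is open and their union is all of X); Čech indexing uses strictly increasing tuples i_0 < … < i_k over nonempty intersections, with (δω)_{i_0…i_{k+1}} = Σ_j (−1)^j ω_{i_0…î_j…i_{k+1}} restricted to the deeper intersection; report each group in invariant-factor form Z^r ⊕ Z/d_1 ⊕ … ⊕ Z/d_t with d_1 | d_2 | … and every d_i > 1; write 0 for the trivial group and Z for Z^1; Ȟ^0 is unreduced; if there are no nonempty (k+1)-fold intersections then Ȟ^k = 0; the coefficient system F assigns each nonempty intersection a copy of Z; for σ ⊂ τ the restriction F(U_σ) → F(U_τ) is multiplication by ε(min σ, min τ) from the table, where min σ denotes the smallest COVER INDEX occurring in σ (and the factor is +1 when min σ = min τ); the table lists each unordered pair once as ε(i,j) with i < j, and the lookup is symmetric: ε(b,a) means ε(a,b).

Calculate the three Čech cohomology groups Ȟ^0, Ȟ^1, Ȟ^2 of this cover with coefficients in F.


nonempty intersections:
  U12={x5} U13={x1} U14={x3} U15={x6} U23={x7} U45={x2}
C dims 5,6; δ0: rk 5, SNF 1^4·2
Ȟ^0: (5−5)−0=0 ⇒ 0
Ȟ^1: (6−0)−5=1 plus torsion [2] ⇒ Z ⊕ Z/2
Ȟ^2: (0−0)−0=0 ⇒ 0

Ȟ^0 ≅ 0, Ȟ^1 ≅ Z ⊕ Z/2, Ȟ^2 ≅ 0


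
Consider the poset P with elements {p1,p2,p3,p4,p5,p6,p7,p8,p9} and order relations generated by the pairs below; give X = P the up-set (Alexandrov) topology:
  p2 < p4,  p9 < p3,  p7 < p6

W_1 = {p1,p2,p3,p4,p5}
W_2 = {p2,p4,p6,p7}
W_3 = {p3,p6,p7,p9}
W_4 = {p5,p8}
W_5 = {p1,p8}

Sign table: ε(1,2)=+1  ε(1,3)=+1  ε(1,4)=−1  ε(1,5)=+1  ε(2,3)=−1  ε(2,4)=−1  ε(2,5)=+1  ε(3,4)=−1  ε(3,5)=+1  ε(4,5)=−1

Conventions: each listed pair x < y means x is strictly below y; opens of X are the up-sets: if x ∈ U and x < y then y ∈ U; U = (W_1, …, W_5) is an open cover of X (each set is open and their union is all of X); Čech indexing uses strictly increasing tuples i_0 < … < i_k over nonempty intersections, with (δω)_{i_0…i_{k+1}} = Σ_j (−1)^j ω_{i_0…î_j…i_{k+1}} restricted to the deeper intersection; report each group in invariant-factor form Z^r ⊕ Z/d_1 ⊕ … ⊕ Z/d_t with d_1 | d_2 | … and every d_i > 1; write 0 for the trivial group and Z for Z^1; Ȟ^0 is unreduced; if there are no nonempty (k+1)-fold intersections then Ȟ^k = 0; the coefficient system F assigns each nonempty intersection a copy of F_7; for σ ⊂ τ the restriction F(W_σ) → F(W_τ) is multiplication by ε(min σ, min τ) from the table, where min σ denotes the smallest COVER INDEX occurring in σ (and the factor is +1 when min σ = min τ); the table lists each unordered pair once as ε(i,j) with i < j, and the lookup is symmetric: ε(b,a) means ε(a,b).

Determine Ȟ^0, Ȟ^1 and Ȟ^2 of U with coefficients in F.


Ȟ^0 = 0,  Ȟ^1 = Z/7,  Ȟ^2 = 0

nonempty overlaps:
  W12={p2,p4} W13={p3} W14={p5} W15={p1} W23={p6,p7} W45={p8}
C dims 5,6; δ0: rk_F7 5
degree 0: 5−5−0 = 0 → Ȟ^0 ≅ 0
degree 1: 6−0−5 = 1 → Ȟ^1 ≅ Z/7
degree 2: 0−0−0 = 0 → Ȟ^2 ≅ 0


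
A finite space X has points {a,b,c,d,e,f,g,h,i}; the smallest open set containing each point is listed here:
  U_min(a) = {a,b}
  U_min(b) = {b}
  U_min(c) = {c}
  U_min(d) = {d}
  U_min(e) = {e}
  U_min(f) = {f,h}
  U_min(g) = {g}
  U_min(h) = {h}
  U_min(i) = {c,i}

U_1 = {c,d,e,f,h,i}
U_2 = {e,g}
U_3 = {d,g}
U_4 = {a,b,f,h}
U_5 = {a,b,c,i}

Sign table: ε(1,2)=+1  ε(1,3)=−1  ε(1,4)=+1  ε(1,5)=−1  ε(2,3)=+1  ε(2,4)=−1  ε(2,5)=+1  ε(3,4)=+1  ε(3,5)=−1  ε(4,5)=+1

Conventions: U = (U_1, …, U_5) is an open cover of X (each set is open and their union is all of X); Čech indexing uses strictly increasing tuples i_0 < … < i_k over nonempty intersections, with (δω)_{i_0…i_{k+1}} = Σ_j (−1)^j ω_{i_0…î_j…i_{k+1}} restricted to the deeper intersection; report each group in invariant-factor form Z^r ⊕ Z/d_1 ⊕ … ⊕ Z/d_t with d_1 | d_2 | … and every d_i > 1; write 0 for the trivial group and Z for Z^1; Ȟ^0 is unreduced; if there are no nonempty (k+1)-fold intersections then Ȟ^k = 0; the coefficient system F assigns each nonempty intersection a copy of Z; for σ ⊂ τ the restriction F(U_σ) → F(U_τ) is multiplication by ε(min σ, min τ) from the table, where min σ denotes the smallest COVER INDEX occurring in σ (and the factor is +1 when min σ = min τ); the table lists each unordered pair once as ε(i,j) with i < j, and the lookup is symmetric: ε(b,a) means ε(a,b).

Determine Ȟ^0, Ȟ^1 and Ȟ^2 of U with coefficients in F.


Ȟ^0 ≅ 0,  Ȟ^1 ≅ Z ⊕ Z/2,  Ȟ^2 ≅ 0

intersection data:
  U12={e} U13={d} U14={f,h} U15={c,i} U23={g} U45={a,b}
C dims 5,6; δ0: rk 5, SNF 1^4·2
Ȟ^0 = (5 − 5) − 0 = 0, so Ȟ^0 ≅ 0
Ȟ^1 = (6 − 0) − 5 = 1 plus torsion [2], so Ȟ^1 ≅ Z ⊕ Z/2
Ȟ^2 = (0 − 0) − 0 = 0, so Ȟ^2 ≅ 0


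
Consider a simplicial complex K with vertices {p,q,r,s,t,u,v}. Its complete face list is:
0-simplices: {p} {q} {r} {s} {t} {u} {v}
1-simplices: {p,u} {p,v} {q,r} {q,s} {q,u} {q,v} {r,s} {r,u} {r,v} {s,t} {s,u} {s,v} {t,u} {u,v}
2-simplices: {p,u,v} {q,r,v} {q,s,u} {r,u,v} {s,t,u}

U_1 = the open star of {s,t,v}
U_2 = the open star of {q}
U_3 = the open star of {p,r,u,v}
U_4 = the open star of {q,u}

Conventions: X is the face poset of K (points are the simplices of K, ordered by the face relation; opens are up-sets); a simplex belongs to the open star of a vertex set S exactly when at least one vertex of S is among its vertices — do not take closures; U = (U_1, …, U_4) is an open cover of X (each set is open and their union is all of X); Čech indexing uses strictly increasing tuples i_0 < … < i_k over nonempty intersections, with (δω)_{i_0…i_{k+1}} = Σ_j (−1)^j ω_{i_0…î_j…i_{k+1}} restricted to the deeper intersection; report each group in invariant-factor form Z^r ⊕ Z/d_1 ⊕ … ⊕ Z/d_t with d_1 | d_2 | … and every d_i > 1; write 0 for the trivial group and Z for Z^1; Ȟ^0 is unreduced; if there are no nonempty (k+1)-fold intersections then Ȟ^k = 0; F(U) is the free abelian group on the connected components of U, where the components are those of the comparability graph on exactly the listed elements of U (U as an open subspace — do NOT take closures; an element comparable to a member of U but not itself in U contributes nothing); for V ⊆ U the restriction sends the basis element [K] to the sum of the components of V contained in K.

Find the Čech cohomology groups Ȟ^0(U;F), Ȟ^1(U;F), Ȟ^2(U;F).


Ȟ^0 = Z, Ȟ^1 = Z^3 and Ȟ^2 = 0

intersection data:
  U1={{s},{t},{v},{p,v},{q,s},{q,v},{r,s},{r,v},{s,t},{s,u},{s,v},{t,u},{u,v},{p,u,v},{q,r,v},{q,s,u},{r,u,v},{s,t,u}} U2={{q},{q,r},{q,s},{q,u},{q,v},{q,r,v},{q,s,u}} U3={{p},{r},{u},{v},{p,u},{p,v},{q,r},{q,u},{q,v},{r,s},{r,u},{r,v},{s,u},{s,v},{t,u},{u,v},{p,u,v},{q,r,v},{q,s,u},{r,u,v},{s,t,u}} U4={{q},{u},{p,u},{q,r},{q,s},{q,u},{q,v},{r,u},{s,u},{t,u},{u,v},{p,u,v},{q,r,v},{q,s,u},{r,u,v},{s,t,u}}
  U12={{q,s},{q,v},{q,r,v},{q,s,u}} U13={{v},{p,v},{q,v},{r,s},{r,v},{s,u},{s,v},{t,u},{u,v},{p,u,v},{q,r,v},{q,s,u},{r,u,v},{s,t,u}} U14={{q,s},{q,v},{s,u},{t,u},{u,v},{p,u,v},{q,r,v},{q,s,u},{r,u,v},{s,t,u}} U23={{q,r},{q,u},{q,v},{q,r,v},{q,s,u}} U24={{q},{q,r},{q,s},{q,u},{q,v},{q,r,v},{q,s,u}} U34={{u},{p,u},{q,r},{q,u},{q,v},{r,u},{s,u},{t,u},{u,v},{p,u,v},{q,r,v},{q,s,u},{r,u,v},{s,t,u}}
  U123={{q,v},{q,r,v},{q,s,u}} U124={{q,s},{q,v},{q,r,v},{q,s,u}} U134={{q,v},{s,u},{t,u},{u,v},{p,u,v},{q,r,v},{q,s,u},{r,u,v},{s,t,u}} U234={{q,r},{q,u},{q,v},{q,r,v},{q,s,u}}
  U1234={{q,v},{q,r,v},{q,s,u}}
components per intersection:
  U1: {{s},{t},{v},{p,v},{q,s},{q,v},{r,s},{r,v},{s,t},{s,u},{s,v},{t,u},{u,v},{p,u,v},{q,r,v},{q,s,u},{r,u,v},{s,t,u}}
  U2: {{q},{q,r},{q,s},{q,u},{q,v},{q,r,v},{q,s,u}}
  U3: {{p},{r},{u},{v},{p,u},{p,v},{q,r},{q,u},{q,v},{r,s},{r,u},{r,v},{s,u},{s,v},{t,u},{u,v},{p,u,v},{q,r,v},{q,s,u},{r,u,v},{s,t,u}}
  U4: {{q},{u},{p,u},{q,r},{q,s},{q,u},{q,v},{r,u},{s,u},{t,u},{u,v},{p,u,v},{q,r,v},{q,s,u},{r,u,v},{s,t,u}}
  U12: {{q,s},{q,s,u}} {{q,v},{q,r,v}}
  U13: {{v},{p,v},{q,v},{r,v},{s,v},{u,v},{p,u,v},{q,r,v},{r,u,v}} {{r,s}} {{s,u},{t,u},{q,s,u},{s,t,u}}
  U14: {{q,s},{s,u},{t,u},{q,s,u},{s,t,u}} {{q,v},{q,r,v}} {{u,v},{p,u,v},{r,u,v}}
  U23: {{q,r},{q,v},{q,r,v}} {{q,u},{q,s,u}}
  U24: {{q},{q,r},{q,s},{q,u},{q,v},{q,r,v},{q,s,u}}
  U34: {{u},{p,u},{q,u},{r,u},{s,u},{t,u},{u,v},{p,u,v},{q,s,u},{r,u,v},{s,t,u}} {{q,r},{q,v},{q,r,v}}
  U123: {{q,v},{q,r,v}} {{q,s,u}}
  U124: {{q,s},{q,s,u}} {{q,v},{q,r,v}}
  U134: {{q,v},{q,r,v}} {{s,u},{t,u},{q,s,u},{s,t,u}} {{u,v},{p,u,v},{r,u,v}}
  U234: {{q,r},{q,v},{q,r,v}} {{q,u},{q,s,u}}
  U1234: {{q,v},{q,r,v}} {{q,s,u}}
C dims 4,13,9,2; δ0: rk 3, SNF 1^3; δ1: rk 7, SNF 1^7; δ2: rk 2, SNF 1^2
Ȟ^0 = (4 − 3) − 0 = 1, so Ȟ^0 ≅ Z
Ȟ^1 = (13 − 7) − 3 = 3, so Ȟ^1 ≅ Z^3
Ȟ^2 = (9 − 2) − 7 = 0, so Ȟ^2 ≅ 0


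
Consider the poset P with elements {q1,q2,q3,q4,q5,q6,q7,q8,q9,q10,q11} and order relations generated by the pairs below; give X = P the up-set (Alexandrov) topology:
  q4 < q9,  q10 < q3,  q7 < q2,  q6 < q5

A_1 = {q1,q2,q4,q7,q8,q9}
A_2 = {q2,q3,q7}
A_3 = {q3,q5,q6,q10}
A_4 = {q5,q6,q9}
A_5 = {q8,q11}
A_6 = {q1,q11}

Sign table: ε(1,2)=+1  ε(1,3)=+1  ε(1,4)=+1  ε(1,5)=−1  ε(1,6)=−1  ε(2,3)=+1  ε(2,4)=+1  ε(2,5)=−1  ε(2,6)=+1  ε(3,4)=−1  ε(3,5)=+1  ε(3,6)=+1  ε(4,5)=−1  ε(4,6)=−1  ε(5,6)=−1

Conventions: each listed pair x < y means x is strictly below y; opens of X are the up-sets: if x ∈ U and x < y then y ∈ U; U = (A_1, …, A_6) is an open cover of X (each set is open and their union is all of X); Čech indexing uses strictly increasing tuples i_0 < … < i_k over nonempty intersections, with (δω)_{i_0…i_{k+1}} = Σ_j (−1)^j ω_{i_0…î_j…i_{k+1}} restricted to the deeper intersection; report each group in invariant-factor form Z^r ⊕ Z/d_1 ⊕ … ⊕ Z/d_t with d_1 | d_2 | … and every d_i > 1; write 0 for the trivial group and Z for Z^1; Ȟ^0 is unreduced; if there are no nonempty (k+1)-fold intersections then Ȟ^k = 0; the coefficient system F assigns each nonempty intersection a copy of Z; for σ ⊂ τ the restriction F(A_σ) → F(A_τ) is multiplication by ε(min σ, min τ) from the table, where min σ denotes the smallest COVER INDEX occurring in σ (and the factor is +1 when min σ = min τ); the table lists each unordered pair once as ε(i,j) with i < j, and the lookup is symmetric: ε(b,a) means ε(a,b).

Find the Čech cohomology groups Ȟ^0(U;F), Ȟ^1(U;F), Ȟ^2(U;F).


Ȟ^0 ≅ 0, Ȟ^1 ≅ Z ⊕ Z/2 and Ȟ^2 ≅ 0

intersection data:
  A12={q2,q7} A14={q9} A15={q8} A16={q1} A23={q3} A34={q5,q6} A56={q11}
C dims 6,7; δ0: rk 6, SNF 1^5·2
Ȟ^0 = (6 − 6) − 0 = 0, so Ȟ^0 ≅ 0
Ȟ^1 = (7 − 0) − 6 = 1 plus torsion [2], so Ȟ^1 ≅ Z ⊕ Z/2
Ȟ^2 = (0 − 0) − 0 = 0, so Ȟ^2 ≅ 0


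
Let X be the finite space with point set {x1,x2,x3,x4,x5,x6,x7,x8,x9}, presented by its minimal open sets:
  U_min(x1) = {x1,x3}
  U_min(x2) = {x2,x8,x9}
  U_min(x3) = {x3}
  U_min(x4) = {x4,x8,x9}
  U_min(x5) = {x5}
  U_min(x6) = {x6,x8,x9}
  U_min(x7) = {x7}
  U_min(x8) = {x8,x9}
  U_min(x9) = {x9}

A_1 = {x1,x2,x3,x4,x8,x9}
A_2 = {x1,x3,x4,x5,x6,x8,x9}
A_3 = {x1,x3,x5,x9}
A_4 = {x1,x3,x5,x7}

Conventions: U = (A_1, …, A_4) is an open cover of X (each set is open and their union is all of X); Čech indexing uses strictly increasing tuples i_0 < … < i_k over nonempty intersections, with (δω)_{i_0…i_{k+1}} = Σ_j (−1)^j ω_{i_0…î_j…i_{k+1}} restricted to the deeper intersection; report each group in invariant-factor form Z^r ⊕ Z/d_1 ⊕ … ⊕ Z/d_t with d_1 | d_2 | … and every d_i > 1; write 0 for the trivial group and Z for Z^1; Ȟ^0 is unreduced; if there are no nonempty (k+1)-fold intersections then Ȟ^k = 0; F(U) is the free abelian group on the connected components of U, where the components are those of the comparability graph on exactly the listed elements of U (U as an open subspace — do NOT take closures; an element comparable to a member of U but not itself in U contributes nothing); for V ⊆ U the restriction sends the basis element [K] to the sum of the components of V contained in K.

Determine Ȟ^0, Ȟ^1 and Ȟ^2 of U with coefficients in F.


cover nerve:
  A12={x1,x3,x4,x8,x9} A13={x1,x3,x9} A14={x1,x3} A23={x1,x3,x5,x9} A24={x1,x3,x5} A34={x1,x3,x5}
  A123={x1,x3,x9} A124={x1,x3} A134={x1,x3} A234={x1,x3,x5}
  A1234={x1,x3}
components per intersection:
  A1: {x1,x3} {x2,x4,x8,x9}
  A2: {x1,x3} {x4,x6,x8,x9} {x5}
  A3: {x1,x3} {x5} {x9}
  A4: {x1,x3} {x5} {x7}
  A12: {x1,x3} {x4,x8,x9}
  A13: {x1,x3} {x9}
  A14: {x1,x3}
  A23: {x1,x3} {x5} {x9}
  A24: {x1,x3} {x5}
  A34: {x1,x3} {x5}
  A123: {x1,x3} {x9}
  A124: {x1,x3}
  A134: {x1,x3}
  A234: {x1,x3} {x5}
  A1234: {x1,x3}
C dims 11,12,6,1; δ0: rk 7, SNF 1^7; δ1: rk 5, SNF 1^5; δ2: rk 1, SNF 1^1
Ȟ^0: (11−7)−0=4 ⇒ Z^4
Ȟ^1: (12−5)−7=0 ⇒ 0
Ȟ^2: (6−1)−5=0 ⇒ 0

Ȟ^0(U;F) ≅ Z^4, Ȟ^1(U;F) ≅ 0, Ȟ^2(U;F) ≅ 0


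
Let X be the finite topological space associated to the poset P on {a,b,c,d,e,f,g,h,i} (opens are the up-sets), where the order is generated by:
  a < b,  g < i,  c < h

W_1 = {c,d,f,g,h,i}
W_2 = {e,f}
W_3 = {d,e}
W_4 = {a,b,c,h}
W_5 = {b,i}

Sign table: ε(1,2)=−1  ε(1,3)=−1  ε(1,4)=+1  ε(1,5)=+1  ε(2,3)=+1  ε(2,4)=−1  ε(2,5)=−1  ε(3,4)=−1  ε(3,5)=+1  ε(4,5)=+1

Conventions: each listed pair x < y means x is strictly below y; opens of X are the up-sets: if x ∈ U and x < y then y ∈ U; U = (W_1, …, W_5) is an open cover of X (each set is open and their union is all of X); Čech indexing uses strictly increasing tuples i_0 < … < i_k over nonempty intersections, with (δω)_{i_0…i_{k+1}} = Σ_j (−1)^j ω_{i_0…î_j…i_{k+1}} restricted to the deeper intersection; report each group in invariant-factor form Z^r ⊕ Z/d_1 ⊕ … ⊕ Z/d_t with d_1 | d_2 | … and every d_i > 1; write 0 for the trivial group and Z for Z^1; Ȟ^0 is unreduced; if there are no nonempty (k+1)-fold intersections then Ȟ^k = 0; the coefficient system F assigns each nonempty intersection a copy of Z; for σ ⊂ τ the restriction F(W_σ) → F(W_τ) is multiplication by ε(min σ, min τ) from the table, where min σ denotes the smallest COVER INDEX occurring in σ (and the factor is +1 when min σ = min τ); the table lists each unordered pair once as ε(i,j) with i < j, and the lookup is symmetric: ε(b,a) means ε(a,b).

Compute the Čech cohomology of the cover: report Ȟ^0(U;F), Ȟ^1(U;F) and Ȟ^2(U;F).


Ȟ^0 = Z, Ȟ^1 = Z^2 and Ȟ^2 = 0

cover nerve:
  W12={f} W13={d} W14={c,h} W15={i} W23={e} W45={b}
C dims 5,6; δ0: rk 4, SNF 1^4
Ȟ^0: (5−4)−0=1 ⇒ Z
Ȟ^1: (6−0)−4=2 ⇒ Z^2
Ȟ^2: (0−0)−0=0 ⇒ 0


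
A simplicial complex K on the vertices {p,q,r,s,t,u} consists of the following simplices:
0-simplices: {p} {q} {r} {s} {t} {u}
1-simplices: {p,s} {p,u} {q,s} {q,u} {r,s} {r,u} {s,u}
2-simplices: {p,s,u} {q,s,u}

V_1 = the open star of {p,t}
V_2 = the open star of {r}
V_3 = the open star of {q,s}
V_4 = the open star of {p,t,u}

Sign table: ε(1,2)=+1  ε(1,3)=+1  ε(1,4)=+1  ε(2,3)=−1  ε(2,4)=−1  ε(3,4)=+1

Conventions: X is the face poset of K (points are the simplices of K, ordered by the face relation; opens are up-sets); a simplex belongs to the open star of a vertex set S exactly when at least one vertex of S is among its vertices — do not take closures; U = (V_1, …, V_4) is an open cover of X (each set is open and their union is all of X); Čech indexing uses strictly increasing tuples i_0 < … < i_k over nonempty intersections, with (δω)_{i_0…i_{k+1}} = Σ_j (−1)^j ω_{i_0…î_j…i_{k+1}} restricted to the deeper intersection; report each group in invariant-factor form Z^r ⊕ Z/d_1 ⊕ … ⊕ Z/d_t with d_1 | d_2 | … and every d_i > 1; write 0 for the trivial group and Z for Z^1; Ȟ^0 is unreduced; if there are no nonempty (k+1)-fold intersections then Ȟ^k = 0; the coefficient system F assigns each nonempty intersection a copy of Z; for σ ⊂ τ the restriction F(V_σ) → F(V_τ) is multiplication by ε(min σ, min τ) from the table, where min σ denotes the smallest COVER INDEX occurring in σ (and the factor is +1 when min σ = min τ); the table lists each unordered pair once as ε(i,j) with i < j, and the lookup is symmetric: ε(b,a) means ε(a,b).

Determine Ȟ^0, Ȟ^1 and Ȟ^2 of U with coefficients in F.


nerve of the cover:
  V1={{p},{t},{p,s},{p,u},{p,s,u}} V2={{r},{r,s},{r,u}} V3={{q},{s},{p,s},{q,s},{q,u},{r,s},{s,u},{p,s,u},{q,s,u}} V4={{p},{t},{u},{p,s},{p,u},{q,u},{r,u},{s,u},{p,s,u},{q,s,u}}
  V13={{p,s},{p,s,u}} V14={{p},{t},{p,s},{p,u},{p,s,u}} V23={{r,s}} V24={{r,u}} V34={{p,s},{q,u},{s,u},{p,s,u},{q,s,u}}
  V134={{p,s},{p,s,u}}
C dims 4,5,1; δ0: rk 3, SNF 1^3; δ1: rk 1, SNF 1^1
Ȟ^0 = (4 − 3) − 0 = 1, so Ȟ^0 ≅ Z
Ȟ^1 = (5 − 1) − 3 = 1, so Ȟ^1 ≅ Z
Ȟ^2 = (1 − 0) − 1 = 0, so Ȟ^2 ≅ 0

Ȟ^0 ≅ Z, Ȟ^1 ≅ Z, Ȟ^2 ≅ 0


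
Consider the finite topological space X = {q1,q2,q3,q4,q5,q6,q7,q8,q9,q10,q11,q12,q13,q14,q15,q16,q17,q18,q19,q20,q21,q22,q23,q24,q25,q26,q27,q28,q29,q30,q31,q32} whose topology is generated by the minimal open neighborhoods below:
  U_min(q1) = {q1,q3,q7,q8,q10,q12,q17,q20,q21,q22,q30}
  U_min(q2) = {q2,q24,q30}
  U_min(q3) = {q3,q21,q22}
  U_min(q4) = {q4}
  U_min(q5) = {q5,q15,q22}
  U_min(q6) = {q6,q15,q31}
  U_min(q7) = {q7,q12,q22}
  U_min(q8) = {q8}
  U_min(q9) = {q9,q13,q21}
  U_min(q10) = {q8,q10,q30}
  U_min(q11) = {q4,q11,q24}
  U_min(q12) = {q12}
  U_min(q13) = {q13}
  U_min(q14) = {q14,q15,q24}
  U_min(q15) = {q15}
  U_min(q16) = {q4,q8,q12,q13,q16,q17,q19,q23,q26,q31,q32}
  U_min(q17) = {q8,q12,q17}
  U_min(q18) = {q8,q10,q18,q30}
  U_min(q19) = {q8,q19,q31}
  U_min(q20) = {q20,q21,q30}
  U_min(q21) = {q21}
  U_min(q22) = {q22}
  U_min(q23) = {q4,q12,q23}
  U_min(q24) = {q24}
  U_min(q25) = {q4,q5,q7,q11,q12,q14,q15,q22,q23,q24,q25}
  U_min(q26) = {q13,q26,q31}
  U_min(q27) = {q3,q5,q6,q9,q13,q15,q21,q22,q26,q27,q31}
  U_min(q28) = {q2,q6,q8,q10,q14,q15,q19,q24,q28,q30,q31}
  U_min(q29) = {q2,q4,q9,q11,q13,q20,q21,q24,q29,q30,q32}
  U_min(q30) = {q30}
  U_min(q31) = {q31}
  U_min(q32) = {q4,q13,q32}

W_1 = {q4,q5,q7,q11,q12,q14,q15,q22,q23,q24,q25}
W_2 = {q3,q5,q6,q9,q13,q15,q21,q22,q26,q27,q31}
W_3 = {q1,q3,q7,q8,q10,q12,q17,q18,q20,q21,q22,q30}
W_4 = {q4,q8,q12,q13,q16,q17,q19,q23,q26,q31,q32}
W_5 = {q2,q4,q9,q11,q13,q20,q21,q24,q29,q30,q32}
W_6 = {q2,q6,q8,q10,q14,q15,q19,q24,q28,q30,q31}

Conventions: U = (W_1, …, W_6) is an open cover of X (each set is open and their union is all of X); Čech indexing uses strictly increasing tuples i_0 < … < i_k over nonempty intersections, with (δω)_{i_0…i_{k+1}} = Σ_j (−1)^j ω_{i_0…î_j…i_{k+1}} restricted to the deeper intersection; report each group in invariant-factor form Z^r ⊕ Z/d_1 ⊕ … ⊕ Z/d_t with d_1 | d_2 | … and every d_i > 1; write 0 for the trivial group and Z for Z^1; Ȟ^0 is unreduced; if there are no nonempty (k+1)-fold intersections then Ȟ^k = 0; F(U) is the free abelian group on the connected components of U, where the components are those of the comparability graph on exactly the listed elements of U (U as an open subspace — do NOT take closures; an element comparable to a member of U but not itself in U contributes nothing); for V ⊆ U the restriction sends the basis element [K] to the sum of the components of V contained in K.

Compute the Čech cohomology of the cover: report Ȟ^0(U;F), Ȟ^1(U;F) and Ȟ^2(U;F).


Ȟ^0 ≅ Z, Ȟ^1 ≅ 0, Ȟ^2 ≅ Z/2

intersection data:
  W12={q5,q15,q22} W13={q7,q12,q22} W14={q4,q12,q23} W15={q4,q11,q24} W16={q14,q15,q24} W23={q3,q21,q22} W24={q13,q26,q31} W25={q9,q13,q21} W26={q6,q15,q31} W34={q8,q12,q17} W35={q20,q21,q30} W36={q8,q10,q30} W45={q4,q13,q32} W46={q8,q19,q31} W56={q2,q24,q30}
  W123={q22} W126={q15} W134={q12} W145={q4} W156={q24} W235={q21} W245={q13} W246={q31} W346={q8} W356={q30}
components per intersection:
  W1: {q4,q5,q7,q11,q12,q14,q15,q22,q23,q24,q25}
  W2: {q3,q5,q6,q9,q13,q15,q21,q22,q26,q27,q31}
  W3: {q1,q3,q7,q8,q10,q12,q17,q18,q20,q21,q22,q30}
  W4: {q4,q8,q12,q13,q16,q17,q19,q23,q26,q31,q32}
  W5: {q2,q4,q9,q11,q13,q20,q21,q24,q29,q30,q32}
  W6: {q2,q6,q8,q10,q14,q15,q19,q24,q28,q30,q31}
  W12: {q5,q15,q22}
  W13: {q7,q12,q22}
  W14: {q4,q12,q23}
  W15: {q4,q11,q24}
  W16: {q14,q15,q24}
  W23: {q3,q21,q22}
  W24: {q13,q26,q31}
  W25: {q9,q13,q21}
  W26: {q6,q15,q31}
  W34: {q8,q12,q17}
  W35: {q20,q21,q30}
  W36: {q8,q10,q30}
  W45: {q4,q13,q32}
  W46: {q8,q19,q31}
  W56: {q2,q24,q30}
  W123: {q22}
  W126: {q15}
  W134: {q12}
  W145: {q4}
  W156: {q24}
  W235: {q21}
  W245: {q13}
  W246: {q31}
  W346: {q8}
  W356: {q30}
C dims 6,15,10; δ0: rk 5, SNF 1^5; δ1: rk 10, SNF 1^9·2
Ȟ^0 = (6 − 5) − 0 = 1, so Ȟ^0 ≅ Z
Ȟ^1 = (15 − 10) − 5 = 0, so Ȟ^1 ≅ 0
Ȟ^2 = (10 − 0) − 10 = 0 plus torsion [2], so Ȟ^2 ≅ Z/2
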